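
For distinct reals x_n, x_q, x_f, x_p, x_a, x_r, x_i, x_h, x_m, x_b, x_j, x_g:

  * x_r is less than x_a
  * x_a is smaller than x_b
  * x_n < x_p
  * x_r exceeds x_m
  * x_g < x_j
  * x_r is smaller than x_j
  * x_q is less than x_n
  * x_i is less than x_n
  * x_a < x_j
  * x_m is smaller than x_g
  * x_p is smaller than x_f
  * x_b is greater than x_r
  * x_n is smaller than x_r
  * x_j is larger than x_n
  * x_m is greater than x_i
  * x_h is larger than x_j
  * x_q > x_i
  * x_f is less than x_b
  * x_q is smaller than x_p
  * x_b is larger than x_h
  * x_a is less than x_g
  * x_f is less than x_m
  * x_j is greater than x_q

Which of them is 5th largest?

The consecutive relations fix a unique order: x_i < x_q < x_n < x_p < x_f < x_m < x_r < x_a < x_g < x_j < x_h < x_b.
The 5th largest is x_a.

x_a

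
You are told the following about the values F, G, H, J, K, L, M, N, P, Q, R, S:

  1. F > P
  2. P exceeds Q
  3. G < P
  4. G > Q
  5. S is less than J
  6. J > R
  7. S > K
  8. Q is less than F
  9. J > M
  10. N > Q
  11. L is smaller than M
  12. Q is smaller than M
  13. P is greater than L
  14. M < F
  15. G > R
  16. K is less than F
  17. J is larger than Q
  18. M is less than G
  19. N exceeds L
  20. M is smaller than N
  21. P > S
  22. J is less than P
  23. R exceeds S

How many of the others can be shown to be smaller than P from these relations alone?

8

Directly below P: L, S, Q, J, G.
One step further: K, R, M (8 so far).
No other element is forced below P by the given relations, so the count is 8.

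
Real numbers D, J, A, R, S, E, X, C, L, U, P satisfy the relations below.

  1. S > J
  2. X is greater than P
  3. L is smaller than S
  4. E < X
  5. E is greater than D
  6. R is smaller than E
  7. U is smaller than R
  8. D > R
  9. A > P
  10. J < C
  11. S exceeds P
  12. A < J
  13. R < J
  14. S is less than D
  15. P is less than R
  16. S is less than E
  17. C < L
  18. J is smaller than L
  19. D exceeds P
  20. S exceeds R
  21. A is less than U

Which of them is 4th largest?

The consecutive relations fix a unique order: P < A < U < R < J < C < L < S < D < E < X.
Counting 4 from the largest end gives S.

S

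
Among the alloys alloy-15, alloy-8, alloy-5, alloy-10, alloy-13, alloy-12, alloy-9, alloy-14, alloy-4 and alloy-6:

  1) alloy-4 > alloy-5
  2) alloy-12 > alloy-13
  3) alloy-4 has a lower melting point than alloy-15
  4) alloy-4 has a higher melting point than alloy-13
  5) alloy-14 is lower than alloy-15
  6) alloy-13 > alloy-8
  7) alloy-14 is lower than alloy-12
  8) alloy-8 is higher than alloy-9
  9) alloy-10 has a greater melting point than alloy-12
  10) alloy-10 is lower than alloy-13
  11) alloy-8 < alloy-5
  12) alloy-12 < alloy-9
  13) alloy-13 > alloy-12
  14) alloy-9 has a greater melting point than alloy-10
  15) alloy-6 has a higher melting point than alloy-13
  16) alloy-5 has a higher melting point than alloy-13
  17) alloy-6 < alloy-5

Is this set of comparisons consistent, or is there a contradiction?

inconsistent

Chaining the given relations yields alloy-12 < alloy-10 < alloy-9 < alloy-8 < alloy-13, so alloy-12 < alloy-13. But one relation states alloy-13 < alloy-12. These cannot both hold.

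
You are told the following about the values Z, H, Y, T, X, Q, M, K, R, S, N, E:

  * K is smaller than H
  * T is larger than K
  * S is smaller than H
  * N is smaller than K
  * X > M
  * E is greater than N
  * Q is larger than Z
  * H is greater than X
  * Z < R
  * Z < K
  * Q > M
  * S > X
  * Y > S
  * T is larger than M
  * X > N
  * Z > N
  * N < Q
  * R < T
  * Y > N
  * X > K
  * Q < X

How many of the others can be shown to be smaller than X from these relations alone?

5

From X the given relations immediately reach N, M, K, Q.
From those, Z — 5 in total.
Nothing else is reachable below X; 5 in all.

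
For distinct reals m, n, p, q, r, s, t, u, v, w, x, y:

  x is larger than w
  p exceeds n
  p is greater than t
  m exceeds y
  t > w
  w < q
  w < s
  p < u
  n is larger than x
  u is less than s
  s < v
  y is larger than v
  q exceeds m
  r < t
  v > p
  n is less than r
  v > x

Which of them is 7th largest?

p

Chaining the given pairs: w < x < n < r < t < p < u < s < v < y < m < q.
Counting 7 from the largest end gives p.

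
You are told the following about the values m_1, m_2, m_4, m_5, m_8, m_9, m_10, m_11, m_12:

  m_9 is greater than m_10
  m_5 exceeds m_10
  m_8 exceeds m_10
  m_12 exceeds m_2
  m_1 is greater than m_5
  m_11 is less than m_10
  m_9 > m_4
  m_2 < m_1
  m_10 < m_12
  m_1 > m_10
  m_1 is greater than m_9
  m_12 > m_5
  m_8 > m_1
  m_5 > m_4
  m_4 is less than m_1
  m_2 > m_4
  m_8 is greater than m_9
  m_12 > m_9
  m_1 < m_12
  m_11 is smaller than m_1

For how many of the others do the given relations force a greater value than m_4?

The elements the relations force above m_4 are m_2, m_9, m_5, m_1, m_8, m_12 — no chain reaches any other.
That is 6.

6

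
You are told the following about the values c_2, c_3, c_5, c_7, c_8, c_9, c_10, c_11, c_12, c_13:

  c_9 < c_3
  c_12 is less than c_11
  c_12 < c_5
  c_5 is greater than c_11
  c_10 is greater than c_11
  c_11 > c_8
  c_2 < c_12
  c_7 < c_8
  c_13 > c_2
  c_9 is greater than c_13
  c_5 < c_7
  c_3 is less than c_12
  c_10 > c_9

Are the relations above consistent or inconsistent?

Chaining the given relations yields c_5 < c_7 < c_8 < c_11, so c_5 < c_11. But one relation states c_11 < c_5. These cannot both hold.

inconsistent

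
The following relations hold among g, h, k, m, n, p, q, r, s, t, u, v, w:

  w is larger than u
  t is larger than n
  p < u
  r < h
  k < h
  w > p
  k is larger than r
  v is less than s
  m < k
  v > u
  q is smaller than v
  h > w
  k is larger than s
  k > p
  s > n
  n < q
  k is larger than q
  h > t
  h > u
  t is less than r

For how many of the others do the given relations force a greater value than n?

7

Directly above n: q, s, t.
One step further: v, r, k, h (7 so far).
Nothing else is reachable above n; 7 in all.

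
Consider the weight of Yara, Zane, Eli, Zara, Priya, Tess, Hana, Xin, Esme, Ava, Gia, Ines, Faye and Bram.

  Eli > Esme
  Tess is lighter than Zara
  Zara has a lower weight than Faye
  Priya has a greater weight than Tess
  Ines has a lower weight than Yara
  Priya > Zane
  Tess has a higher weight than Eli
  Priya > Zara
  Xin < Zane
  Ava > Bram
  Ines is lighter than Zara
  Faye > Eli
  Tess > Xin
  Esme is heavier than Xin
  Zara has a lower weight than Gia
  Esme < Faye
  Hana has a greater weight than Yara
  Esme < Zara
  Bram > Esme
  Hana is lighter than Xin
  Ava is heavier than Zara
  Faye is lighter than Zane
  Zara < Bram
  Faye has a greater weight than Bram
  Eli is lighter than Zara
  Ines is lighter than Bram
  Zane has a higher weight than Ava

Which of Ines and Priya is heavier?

Ines < Yara and Yara < Hana give Ines < Hana.
With Hana < Xin: Ines < Yara < Hana < Xin.
With Xin < Esme: Ines < Yara < Hana < Xin < Esme.
With Esme < Eli: Ines < Yara < Hana < Xin < Esme < Eli.
With Eli < Tess: Ines < Yara < Hana < Xin < Esme < Eli < Tess.
With Tess < Zara: Ines < Yara < Hana < Xin < Esme < Eli < Tess < Zara.
With Zara < Bram: Ines < Yara < Hana < Xin < Esme < Eli < Tess < Zara < Bram.
With Bram < Faye: Ines < Yara < Hana < Xin < Esme < Eli < Tess < Zara < Bram < Faye.
With Faye < Zane: Ines < Yara < Hana < Xin < Esme < Eli < Tess < Zara < Bram < Faye < Zane.
With Zane < Priya: Ines < Yara < Hana < Xin < Esme < Eli < Tess < Zara < Bram < Faye < Zane < Priya.
So Ines < Priya; Priya is the heavier of the two.

Priya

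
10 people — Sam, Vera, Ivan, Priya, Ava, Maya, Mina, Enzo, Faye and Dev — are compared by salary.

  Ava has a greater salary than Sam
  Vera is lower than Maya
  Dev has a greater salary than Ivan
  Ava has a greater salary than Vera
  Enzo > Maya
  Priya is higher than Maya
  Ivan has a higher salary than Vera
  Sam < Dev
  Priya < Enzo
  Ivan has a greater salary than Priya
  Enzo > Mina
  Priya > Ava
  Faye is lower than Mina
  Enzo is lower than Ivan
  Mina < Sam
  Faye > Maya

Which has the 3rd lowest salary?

Faye

The consecutive relations fix a unique order: Vera < Maya < Faye < Mina < Sam < Ava < Priya < Enzo < Ivan < Dev.
The 3rd smallest is Faye.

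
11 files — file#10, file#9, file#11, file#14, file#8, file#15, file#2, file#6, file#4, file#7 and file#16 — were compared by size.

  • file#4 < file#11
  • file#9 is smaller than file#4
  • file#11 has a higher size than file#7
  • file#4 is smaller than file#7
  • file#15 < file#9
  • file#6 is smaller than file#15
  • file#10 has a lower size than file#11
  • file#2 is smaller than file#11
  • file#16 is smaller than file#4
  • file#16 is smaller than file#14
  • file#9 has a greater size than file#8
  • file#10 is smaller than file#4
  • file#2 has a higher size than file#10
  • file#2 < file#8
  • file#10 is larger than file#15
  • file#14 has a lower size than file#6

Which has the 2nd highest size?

Chaining the given pairs: file#16 < file#14 < file#6 < file#15 < file#10 < file#2 < file#8 < file#9 < file#4 < file#7 < file#11.
Counting 2 from the largest end gives file#7.

file#7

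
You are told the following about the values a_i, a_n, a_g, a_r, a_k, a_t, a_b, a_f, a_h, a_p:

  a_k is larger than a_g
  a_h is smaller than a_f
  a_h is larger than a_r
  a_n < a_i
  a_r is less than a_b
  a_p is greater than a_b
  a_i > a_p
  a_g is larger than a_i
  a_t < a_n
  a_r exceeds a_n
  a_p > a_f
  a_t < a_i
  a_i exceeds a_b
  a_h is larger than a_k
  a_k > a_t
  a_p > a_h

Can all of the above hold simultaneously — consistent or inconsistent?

inconsistent

We have a_p < a_i stated directly, yet also a_i < a_g < a_k < a_h < a_f < a_p by chaining the others — so a_i < a_p. Contradiction.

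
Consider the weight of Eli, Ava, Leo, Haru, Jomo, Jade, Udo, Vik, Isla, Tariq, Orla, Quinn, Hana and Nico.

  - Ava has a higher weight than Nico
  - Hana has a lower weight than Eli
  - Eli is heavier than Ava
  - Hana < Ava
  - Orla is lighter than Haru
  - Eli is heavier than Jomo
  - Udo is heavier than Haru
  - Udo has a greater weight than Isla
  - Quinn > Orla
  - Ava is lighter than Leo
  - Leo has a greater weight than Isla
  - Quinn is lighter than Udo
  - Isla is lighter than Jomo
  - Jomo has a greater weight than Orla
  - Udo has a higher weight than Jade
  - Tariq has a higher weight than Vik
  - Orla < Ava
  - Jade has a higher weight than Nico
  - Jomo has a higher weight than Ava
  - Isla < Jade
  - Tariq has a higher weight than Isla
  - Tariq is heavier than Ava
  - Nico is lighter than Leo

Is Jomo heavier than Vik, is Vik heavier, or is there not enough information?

Following every chain through Vik: above Vik we get Tariq.
Jomo is not reached, and no chain runs the other way from Jomo to Vik.
So the given relations leave the order of Vik and Jomo undetermined.

undetermined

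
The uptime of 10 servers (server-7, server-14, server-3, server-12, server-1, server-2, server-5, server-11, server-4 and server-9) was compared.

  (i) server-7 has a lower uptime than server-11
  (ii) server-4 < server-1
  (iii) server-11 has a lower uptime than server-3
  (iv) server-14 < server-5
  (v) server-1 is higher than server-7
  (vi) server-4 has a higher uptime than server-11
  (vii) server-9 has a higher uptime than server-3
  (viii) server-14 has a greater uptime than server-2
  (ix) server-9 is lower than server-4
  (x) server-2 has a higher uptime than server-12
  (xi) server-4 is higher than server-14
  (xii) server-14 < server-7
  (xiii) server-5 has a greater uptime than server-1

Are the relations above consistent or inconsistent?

consistent

The single ordering server-12 < server-2 < server-14 < server-7 < server-11 < server-3 < server-9 < server-4 < server-1 < server-5 satisfies every listed relation, so no contradiction arises.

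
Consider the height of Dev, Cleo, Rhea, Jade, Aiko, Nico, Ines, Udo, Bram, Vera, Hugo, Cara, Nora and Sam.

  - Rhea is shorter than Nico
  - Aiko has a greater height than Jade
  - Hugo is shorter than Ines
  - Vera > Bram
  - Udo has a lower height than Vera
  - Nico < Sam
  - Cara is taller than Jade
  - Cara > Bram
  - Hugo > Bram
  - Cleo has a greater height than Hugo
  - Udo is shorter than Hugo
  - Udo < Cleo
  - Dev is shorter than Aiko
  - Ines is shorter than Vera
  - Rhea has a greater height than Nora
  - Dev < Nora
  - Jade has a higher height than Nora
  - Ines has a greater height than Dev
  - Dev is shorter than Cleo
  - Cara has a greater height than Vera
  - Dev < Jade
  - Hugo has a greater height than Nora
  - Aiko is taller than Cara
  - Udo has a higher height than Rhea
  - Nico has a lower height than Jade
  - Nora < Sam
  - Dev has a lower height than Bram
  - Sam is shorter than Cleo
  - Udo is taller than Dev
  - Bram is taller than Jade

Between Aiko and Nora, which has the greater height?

Link the given pairs in sequence: Nora < Rhea; Rhea < Nico; Nico < Jade; Jade < Bram; Bram < Hugo; Hugo < Ines; Ines < Vera; Vera < Cara; Cara < Aiko.
Together: Nora < Rhea < Nico < Jade < Bram < Hugo < Ines < Vera < Cara < Aiko.
So Nora < Aiko; Aiko is the taller of the two.

Aiko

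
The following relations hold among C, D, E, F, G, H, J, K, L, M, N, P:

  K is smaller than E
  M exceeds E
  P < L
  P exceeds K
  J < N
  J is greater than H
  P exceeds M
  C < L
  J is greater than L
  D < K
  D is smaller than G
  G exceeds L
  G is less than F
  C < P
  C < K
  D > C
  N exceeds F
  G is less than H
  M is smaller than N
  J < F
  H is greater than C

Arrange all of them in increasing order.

Each adjacent pair is fixed by a given relation: C < D; D < K; K < E; E < M; M < P; P < L; L < G; G < H; H < J; J < F; F < N. Chaining them end to end gives the full order.

C < D < K < E < M < P < L < G < H < J < F < N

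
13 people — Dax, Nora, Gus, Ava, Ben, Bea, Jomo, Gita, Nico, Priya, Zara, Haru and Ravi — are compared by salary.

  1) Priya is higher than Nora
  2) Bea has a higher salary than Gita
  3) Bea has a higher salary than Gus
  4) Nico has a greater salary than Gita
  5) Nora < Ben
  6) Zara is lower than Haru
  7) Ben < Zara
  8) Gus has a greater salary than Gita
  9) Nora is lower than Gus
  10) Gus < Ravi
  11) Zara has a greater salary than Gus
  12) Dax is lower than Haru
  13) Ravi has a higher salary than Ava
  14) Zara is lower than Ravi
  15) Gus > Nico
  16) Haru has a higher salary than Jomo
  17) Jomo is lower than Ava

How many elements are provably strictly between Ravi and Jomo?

1

The relations place Jomo below Ravi. An element lies strictly between them when it is forced above Jomo and also forced below Ravi.
Above Jomo: {Ava, Haru}. Below Ravi: {Gita, Nora, Nico, Ben, Gus, Ava, Zara}.
Intersection: {Ava} — 1.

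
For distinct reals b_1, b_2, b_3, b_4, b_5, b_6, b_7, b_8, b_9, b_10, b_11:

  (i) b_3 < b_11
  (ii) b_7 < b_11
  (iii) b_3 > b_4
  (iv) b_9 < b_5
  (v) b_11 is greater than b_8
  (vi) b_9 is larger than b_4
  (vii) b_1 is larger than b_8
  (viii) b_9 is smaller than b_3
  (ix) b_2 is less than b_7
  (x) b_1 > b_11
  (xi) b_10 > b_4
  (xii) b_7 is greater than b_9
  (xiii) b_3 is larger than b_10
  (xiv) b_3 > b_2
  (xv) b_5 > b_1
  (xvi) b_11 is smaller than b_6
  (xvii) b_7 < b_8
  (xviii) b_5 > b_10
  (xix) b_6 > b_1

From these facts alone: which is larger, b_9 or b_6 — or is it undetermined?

b_6

b_9 < b_3 and b_3 < b_11 give b_9 < b_11.
With b_11 < b_1: b_9 < b_3 < b_11 < b_1.
With b_1 < b_6: b_9 < b_3 < b_11 < b_1 < b_6.
So b_6 is larger.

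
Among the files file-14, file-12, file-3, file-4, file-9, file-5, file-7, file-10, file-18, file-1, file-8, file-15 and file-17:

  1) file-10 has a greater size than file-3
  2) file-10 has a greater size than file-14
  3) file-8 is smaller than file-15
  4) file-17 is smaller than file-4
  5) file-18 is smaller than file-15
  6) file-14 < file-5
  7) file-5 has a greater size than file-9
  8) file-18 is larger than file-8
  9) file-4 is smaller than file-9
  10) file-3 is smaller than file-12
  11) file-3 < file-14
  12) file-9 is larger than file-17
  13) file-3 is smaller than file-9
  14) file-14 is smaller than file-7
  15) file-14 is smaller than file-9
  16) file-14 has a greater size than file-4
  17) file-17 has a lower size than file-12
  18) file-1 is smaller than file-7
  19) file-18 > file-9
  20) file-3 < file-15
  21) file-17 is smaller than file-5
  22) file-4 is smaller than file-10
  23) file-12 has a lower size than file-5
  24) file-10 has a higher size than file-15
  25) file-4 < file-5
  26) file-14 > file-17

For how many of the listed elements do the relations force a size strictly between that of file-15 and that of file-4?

The relations place file-4 below file-15. An element lies strictly between them when it is forced above file-4 and also forced below file-15.
Above file-4: {file-14, file-9, file-7, file-18, file-10, file-5}. Below file-15: {file-3, file-17, file-14, file-9, file-8, file-18}.
Intersection: {file-14, file-9, file-18} — 3.

3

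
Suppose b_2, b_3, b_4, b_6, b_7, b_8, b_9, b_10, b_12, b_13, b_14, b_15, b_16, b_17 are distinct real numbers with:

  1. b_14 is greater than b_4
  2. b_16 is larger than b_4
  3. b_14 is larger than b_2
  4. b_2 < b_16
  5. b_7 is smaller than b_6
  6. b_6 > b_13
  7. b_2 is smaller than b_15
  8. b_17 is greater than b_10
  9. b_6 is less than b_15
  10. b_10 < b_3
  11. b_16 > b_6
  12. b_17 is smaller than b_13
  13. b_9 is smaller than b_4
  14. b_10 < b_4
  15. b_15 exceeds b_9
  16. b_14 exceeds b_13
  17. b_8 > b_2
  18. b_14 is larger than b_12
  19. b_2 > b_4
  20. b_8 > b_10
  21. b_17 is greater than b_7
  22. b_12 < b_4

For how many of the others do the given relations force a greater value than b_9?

6

Directly above b_9: b_4, b_15.
One step further: b_2, b_16, b_14 (5 so far).
One step further: b_8 (6 so far).
Nothing else is reachable above b_9; 6 in all.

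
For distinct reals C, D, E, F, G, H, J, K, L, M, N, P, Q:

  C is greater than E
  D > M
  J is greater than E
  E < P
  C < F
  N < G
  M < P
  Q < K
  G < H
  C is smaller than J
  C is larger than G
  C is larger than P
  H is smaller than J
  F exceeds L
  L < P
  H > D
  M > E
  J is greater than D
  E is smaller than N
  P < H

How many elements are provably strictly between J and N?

3

Chaining upward from N reaches: G, C, F, H.
Chaining downward from J reaches: E, L, M, G, P, C, D, H.
Strictly between N and J are those in both lists: G, C, H — 3 elements.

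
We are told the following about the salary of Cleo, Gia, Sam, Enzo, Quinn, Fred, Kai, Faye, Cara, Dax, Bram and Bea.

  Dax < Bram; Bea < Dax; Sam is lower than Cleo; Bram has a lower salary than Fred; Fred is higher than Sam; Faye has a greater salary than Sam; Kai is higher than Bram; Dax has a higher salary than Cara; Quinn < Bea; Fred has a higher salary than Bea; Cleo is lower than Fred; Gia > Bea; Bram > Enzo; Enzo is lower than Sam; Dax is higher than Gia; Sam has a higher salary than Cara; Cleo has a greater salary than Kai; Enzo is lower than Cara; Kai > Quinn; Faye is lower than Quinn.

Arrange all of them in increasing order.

The consecutive links are each given: Enzo < Cara; Cara < Sam; Sam < Faye; Faye < Quinn; Quinn < Bea; Bea < Gia; Gia < Dax; Dax < Bram; Bram < Kai; Kai < Cleo; Cleo < Fred.

Enzo < Cara < Sam < Faye < Quinn < Bea < Gia < Dax < Bram < Kai < Cleo < Fred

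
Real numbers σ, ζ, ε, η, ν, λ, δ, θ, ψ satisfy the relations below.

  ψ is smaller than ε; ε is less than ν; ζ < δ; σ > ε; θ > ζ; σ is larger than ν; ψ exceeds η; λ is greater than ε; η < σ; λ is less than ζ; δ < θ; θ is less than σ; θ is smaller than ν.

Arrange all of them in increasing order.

The consecutive links are each given: η < ψ; ψ < ε; ε < λ; λ < ζ; ζ < δ; δ < θ; θ < ν; ν < σ.

η < ψ < ε < λ < ζ < δ < θ < ν < σ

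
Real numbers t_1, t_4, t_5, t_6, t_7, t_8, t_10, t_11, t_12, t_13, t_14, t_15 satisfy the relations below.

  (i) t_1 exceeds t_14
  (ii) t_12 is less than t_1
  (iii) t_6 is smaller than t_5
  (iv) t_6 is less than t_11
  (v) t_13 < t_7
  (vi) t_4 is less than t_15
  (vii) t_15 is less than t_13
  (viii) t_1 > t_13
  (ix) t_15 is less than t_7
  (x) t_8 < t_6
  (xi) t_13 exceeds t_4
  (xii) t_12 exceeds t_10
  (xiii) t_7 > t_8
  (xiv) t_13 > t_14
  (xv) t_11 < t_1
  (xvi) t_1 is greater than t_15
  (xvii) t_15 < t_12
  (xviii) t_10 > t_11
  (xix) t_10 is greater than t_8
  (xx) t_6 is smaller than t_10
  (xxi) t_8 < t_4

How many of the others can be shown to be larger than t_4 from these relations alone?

The elements the relations force above t_4 are t_15, t_13, t_12, t_7, t_1 — no chain reaches any other.
That is 5.

5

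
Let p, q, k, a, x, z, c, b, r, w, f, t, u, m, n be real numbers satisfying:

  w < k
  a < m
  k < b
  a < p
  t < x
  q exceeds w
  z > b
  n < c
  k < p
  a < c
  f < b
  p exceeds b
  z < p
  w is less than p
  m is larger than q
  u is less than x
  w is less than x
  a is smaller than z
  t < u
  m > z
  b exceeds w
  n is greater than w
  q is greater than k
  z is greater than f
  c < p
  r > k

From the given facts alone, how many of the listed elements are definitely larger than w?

Directly above w: k, q, b, n, x, p.
One step further: z, m, c, r (10 so far).
No other element is forced above w by the given relations, so the count is 10.

10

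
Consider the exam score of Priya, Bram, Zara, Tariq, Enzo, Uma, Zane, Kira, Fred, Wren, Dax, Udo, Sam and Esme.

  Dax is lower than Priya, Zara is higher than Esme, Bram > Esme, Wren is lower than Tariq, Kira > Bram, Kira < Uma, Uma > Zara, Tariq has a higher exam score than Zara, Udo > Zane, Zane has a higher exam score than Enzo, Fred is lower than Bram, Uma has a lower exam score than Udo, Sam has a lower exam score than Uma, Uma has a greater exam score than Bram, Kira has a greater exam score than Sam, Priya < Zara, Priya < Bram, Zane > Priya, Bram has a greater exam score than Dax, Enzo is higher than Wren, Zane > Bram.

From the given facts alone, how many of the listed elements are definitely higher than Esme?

7

From Esme the given relations immediately reach Bram, Zara.
From those, Zane, Kira, Tariq, Uma — 6 in total.
From those, Udo — 7 in total.
Nothing else is reachable above Esme; 7 in all.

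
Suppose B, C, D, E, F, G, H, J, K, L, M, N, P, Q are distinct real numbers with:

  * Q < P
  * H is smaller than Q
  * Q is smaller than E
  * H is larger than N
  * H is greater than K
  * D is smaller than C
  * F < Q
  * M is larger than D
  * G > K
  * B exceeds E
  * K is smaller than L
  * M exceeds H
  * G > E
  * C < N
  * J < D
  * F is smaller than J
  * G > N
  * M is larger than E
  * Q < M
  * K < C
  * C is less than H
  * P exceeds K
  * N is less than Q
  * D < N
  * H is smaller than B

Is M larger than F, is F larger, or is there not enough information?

M

F < J and J < D give F < D.
With D < C: F < J < D < C.
Then C < N extends the chain to N.
Then N < H extends the chain to H.
With H < Q: F < J < D < C < N < H < Q.
With Q < E: F < J < D < C < N < H < Q < E.
With E < M: F < J < D < C < N < H < Q < E < M.
So M is larger.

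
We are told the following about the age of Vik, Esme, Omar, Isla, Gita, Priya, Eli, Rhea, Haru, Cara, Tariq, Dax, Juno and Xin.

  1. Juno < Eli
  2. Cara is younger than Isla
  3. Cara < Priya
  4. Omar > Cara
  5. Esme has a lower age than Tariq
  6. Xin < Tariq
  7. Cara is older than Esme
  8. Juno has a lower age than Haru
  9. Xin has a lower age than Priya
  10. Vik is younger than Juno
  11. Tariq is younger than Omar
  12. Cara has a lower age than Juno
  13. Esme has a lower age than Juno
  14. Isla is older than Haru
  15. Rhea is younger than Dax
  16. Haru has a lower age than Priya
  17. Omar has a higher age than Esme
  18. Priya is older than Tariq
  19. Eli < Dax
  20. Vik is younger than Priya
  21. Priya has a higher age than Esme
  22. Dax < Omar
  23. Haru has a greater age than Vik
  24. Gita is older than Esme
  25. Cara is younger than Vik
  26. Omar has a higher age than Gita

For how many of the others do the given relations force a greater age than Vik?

Directly above Vik: Juno, Haru, Priya.
One step further: Eli, Isla (5 so far).
One step further: Dax (6 so far).
One step further: Omar (7 so far).
No other element is forced above Vik by the given relations, so the count is 7.

7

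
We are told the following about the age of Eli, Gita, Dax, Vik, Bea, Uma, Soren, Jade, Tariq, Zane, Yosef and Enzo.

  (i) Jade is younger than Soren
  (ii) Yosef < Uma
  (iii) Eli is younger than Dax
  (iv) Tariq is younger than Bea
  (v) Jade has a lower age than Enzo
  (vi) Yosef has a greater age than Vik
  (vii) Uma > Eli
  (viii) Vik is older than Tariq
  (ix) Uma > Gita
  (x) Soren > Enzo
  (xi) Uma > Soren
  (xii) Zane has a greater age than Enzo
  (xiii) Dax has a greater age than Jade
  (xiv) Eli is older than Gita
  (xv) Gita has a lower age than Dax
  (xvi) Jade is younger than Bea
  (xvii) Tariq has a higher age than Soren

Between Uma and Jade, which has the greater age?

Uma

Following the relations from Jade: Jade < Enzo < Soren < Tariq < Vik < Yosef < Uma.
So Jade < Uma; Uma is the older of the two.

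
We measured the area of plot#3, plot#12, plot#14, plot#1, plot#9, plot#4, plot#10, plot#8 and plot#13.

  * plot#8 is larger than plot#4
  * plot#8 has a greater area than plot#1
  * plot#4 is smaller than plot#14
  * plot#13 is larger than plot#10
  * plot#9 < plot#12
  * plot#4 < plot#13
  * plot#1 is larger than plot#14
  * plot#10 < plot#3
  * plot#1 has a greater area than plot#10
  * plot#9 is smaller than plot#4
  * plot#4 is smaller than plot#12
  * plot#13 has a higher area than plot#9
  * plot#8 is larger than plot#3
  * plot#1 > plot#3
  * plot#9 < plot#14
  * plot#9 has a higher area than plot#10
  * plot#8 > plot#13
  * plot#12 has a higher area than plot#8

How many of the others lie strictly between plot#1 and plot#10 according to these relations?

The relations place plot#10 below plot#1. An element lies strictly between them when it is forced above plot#10 and also forced below plot#1.
Above plot#10: {plot#9, plot#4, plot#14, plot#3, plot#13, plot#8, plot#12}. Below plot#1: {plot#9, plot#4, plot#14, plot#3}.
Intersection: {plot#9, plot#4, plot#14, plot#3} — 4.

4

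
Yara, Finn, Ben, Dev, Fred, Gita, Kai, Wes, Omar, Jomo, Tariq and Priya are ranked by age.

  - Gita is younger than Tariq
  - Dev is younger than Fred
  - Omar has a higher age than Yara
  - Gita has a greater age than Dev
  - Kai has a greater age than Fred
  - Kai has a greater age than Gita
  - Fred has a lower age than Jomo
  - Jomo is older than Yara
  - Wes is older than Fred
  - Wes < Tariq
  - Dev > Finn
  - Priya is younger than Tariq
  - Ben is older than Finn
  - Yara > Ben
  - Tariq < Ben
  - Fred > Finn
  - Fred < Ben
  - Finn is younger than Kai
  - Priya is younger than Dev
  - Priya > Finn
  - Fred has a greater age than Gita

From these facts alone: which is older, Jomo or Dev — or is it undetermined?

Jomo

Following the relations from Dev: Dev < Gita < Fred < Wes < Tariq < Ben < Yara < Jomo.
So Jomo is older.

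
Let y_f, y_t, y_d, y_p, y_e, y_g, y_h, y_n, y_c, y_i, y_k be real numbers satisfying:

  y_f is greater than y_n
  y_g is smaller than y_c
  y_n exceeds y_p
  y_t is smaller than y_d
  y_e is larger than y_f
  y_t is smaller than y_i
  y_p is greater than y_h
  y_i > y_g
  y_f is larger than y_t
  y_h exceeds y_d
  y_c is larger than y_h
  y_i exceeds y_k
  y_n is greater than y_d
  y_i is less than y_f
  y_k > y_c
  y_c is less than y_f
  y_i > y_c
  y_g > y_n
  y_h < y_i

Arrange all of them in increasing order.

y_t < y_d < y_h < y_p < y_n < y_g < y_c < y_k < y_i < y_f < y_e

Each adjacent pair is fixed by a given relation: y_t < y_d; y_d < y_h; y_h < y_p; y_p < y_n; y_n < y_g; y_g < y_c; y_c < y_k; y_k < y_i; y_i < y_f; y_f < y_e. Chaining them end to end gives the full order.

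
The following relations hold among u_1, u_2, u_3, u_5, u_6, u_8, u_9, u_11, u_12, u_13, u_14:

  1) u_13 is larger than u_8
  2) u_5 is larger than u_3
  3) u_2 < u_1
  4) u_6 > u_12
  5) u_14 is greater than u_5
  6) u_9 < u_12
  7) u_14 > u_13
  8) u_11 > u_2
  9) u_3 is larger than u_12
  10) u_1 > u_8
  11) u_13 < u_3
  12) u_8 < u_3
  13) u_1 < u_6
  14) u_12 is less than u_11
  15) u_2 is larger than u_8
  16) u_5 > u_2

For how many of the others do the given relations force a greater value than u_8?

The elements the relations force above u_8 are u_13, u_2, u_1, u_3, u_11, u_6, u_5, u_14 — no chain reaches any other.
That is 8.

8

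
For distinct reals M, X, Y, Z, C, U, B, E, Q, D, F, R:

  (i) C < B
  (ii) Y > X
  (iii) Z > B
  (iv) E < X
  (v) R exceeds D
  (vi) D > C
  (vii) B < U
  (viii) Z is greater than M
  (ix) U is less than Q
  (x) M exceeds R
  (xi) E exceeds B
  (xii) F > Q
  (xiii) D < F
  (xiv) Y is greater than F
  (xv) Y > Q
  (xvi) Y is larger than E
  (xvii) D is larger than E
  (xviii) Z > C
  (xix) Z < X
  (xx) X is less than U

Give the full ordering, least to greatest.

C < B < E < D < R < M < Z < X < U < Q < F < Y

Each adjacent pair is fixed by a given relation: C < B; B < E; E < D; D < R; R < M; M < Z; Z < X; X < U; U < Q; Q < F; F < Y. Chaining them end to end gives the full order.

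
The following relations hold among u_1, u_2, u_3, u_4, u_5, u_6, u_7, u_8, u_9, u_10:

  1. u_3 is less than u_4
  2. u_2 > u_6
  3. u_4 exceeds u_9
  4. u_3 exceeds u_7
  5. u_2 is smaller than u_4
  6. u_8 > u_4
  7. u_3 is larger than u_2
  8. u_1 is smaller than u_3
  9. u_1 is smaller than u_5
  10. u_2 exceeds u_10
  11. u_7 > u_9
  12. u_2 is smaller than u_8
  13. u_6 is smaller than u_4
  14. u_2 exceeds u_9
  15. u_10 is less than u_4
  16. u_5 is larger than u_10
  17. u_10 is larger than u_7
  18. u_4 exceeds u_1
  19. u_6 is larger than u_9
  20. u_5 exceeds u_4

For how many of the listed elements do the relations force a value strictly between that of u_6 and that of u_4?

2

Chaining upward from u_6 reaches: u_2, u_3, u_8, u_5.
Chaining downward from u_4 reaches: u_1, u_9, u_7, u_10, u_2, u_3.
Strictly between u_6 and u_4 are those in both lists: u_2, u_3 — 2 elements.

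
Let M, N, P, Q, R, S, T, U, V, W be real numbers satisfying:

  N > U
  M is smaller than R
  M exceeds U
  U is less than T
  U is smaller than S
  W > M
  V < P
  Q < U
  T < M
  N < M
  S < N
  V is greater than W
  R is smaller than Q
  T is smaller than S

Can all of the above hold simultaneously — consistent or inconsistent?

We have M < R stated directly, yet also R < Q < U < T < S < N < M by chaining the others — so R < M. Contradiction.

inconsistent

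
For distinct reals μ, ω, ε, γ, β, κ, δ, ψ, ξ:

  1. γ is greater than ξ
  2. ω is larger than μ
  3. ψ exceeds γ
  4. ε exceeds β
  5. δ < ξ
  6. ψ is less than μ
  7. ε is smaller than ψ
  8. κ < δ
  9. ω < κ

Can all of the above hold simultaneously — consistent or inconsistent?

We have γ < ψ stated directly, yet also ψ < μ < ω < κ < δ < ξ < γ by chaining the others — so ψ < γ. Contradiction.

inconsistent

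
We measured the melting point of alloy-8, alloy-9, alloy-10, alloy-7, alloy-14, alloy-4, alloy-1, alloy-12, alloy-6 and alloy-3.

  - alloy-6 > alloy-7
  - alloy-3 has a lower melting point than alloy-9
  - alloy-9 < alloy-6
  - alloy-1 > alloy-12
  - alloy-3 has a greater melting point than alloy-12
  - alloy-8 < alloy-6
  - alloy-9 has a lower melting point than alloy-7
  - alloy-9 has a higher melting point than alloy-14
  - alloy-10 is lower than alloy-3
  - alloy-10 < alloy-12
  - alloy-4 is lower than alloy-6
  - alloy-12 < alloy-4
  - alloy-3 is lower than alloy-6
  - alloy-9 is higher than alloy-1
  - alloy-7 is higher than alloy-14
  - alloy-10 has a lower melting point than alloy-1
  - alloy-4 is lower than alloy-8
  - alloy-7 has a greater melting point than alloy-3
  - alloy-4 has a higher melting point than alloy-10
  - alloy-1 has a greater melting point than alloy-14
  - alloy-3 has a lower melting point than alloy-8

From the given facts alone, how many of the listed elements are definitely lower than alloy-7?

From alloy-7 the given relations immediately reach alloy-14, alloy-3, alloy-9.
From those, alloy-10, alloy-12, alloy-1 — 6 in total.
Nothing else is reachable below alloy-7; 6 in all.

6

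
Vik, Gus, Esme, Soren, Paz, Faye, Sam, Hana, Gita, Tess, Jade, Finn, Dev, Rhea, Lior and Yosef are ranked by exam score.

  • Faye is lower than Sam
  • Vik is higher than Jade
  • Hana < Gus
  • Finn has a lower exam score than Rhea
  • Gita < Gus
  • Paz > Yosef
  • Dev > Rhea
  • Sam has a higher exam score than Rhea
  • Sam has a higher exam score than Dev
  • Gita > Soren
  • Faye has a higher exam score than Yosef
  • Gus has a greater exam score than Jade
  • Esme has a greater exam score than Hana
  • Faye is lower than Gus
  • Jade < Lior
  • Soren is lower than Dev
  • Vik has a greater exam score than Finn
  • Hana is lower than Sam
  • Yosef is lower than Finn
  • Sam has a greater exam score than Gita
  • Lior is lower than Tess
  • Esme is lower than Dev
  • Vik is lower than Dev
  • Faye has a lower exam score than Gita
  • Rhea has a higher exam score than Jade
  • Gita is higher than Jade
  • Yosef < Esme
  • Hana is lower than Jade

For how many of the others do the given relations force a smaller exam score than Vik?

4

From Vik the given relations immediately reach Finn, Jade.
From those, Yosef, Hana — 4 in total.
Nothing else is reachable below Vik; 4 in all.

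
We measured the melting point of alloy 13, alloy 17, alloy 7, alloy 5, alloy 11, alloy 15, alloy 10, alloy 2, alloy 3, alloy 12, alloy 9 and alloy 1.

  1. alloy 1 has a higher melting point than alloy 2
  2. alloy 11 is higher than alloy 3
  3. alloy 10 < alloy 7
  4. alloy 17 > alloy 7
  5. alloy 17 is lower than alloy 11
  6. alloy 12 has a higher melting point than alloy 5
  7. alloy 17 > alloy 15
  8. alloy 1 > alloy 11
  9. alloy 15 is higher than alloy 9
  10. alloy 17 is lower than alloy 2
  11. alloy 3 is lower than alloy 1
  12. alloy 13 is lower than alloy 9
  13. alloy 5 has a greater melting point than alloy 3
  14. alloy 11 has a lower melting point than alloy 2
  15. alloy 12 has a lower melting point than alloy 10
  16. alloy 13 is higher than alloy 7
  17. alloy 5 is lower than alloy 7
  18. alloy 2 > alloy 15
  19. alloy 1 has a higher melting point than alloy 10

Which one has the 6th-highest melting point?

alloy 9

The consecutive relations fix a unique order: alloy 3 < alloy 5 < alloy 12 < alloy 10 < alloy 7 < alloy 13 < alloy 9 < alloy 15 < alloy 17 < alloy 11 < alloy 2 < alloy 1.
The 6th largest is alloy 9.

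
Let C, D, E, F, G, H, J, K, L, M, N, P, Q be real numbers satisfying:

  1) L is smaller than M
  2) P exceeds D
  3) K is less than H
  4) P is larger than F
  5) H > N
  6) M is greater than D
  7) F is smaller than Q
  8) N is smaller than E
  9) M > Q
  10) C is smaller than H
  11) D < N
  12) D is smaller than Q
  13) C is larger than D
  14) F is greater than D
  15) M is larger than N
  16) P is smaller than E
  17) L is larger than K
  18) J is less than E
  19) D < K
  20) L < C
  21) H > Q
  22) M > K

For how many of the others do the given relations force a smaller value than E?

Directly below E: N, J, P.
One step further: D, F (5 so far).
Nothing else is reachable below E; 5 in all.

5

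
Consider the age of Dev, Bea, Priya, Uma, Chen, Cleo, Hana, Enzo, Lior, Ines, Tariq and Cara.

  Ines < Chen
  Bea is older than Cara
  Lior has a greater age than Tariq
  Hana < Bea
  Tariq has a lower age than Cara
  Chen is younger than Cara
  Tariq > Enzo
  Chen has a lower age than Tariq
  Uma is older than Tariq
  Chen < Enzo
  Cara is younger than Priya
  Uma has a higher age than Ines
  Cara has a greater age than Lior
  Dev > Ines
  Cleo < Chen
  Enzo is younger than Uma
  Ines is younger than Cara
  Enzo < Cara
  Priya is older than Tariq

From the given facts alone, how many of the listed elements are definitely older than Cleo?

8

From Cleo the given relations immediately reach Chen.
From those, Enzo, Tariq, Cara — 4 in total.
From those, Lior, Uma, Bea, Priya — 8 in total.
No other element is forced above Cleo by the given relations, so the count is 8.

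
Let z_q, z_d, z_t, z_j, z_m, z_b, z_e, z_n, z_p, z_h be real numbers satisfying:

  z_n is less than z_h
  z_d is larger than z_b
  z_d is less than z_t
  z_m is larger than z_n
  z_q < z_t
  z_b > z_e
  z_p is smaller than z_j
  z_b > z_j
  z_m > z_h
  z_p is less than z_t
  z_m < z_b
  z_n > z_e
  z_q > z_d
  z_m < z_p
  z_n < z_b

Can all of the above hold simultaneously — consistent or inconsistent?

Every relation is compatible with z_e < z_n < z_h < z_m < z_p < z_j < z_b < z_d < z_q < z_t; the set is consistent.

consistent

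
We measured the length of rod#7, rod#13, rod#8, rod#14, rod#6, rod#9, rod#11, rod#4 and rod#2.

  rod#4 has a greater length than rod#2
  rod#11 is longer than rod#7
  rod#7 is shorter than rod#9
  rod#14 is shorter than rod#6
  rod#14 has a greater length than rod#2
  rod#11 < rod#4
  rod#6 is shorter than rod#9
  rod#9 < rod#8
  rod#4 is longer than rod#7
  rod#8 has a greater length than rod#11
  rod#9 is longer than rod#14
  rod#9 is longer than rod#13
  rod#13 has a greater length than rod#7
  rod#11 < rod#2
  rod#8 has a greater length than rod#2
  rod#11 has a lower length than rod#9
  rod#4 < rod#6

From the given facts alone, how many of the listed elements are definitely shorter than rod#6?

From rod#6 the given relations immediately reach rod#4, rod#14.
From those, rod#7, rod#11, rod#2 — 5 in total.
No other element is forced below rod#6 by the given relations, so the count is 5.

5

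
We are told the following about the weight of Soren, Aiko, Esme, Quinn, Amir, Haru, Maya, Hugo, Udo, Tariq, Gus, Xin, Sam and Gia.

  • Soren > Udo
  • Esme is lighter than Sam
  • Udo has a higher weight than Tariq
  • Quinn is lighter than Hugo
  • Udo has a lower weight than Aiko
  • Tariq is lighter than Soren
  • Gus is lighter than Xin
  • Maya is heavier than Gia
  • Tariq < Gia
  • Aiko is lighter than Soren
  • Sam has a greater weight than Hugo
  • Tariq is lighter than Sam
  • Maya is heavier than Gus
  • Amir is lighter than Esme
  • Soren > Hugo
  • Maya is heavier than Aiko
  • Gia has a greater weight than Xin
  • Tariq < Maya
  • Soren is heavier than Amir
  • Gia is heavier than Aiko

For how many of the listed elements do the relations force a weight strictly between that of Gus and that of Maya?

Chaining upward from Gus reaches: Xin, Gia.
Chaining downward from Maya reaches: Tariq, Xin, Udo, Aiko, Gia.
Strictly between Gus and Maya are those in both lists: Xin, Gia — 2 elements.

2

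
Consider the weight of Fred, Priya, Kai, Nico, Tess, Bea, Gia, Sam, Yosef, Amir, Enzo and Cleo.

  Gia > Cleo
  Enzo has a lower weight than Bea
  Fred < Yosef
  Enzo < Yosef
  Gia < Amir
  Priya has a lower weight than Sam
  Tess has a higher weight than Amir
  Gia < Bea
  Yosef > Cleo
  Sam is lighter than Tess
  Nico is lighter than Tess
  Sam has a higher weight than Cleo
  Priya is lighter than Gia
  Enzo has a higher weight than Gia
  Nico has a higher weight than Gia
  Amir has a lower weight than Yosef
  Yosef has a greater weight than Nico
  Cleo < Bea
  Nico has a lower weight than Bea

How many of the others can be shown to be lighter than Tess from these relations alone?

From Tess the given relations immediately reach Amir, Nico, Sam.
From those, Priya, Cleo, Gia — 6 in total.
Nothing else is reachable below Tess; 6 in all.

6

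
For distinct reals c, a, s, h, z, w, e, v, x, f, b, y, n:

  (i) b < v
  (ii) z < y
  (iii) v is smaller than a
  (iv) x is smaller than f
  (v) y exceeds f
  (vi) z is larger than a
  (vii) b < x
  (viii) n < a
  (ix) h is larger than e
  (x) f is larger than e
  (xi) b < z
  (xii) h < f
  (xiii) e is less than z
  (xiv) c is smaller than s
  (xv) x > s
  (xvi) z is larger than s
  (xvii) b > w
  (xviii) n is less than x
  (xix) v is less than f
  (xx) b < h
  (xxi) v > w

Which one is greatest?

e is not greatest since e < h; c is not greatest since c < s; n is not greatest since n < x; w is not greatest since w < b; b is not greatest since b < h; h is not greatest since h < f; s is not greatest since s < z; v is not greatest since v < f; x is not greatest since x < f; a is not greatest since a < z; f is not greatest since f < y; z is not greatest since z < y.
Only y has nothing above it, so y is the greatest.

y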